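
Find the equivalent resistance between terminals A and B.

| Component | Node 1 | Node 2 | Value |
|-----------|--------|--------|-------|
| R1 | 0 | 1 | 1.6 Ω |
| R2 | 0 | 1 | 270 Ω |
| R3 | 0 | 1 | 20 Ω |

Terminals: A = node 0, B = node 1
Reduce the network between node 0 (A) and node 1 (B) by series/parallel combination:
  Rp1 = R1 ‖ R2 ‖ R3 (parallel, all between nodes 0 and 1) = 1/(1/1.6 + 1/270 + 1/20) = 1.473 Ω
R_eq = 1.473 Ω

Final answer: 1.473 Ω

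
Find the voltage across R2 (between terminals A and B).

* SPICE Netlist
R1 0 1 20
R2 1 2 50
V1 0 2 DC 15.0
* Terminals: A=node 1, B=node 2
R1 and R2 are in series across V1 (node 0 → node 1 → node 2), and the output A–B is taken across R2, so this is a voltage divider.
Series current: I = V1/(R1 + R2) = 15/(20 + 50) = 15/70 = 0.2143 A
V_R2 = I × R2 = V1 × R2/(R1 + R2) = 15 × 50/70 = 10.71 V

Final answer: 10.71 V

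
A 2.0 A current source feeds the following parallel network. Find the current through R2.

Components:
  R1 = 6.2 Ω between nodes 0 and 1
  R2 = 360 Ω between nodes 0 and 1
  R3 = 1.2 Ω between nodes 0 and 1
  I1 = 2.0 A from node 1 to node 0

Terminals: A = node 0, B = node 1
All resistors sit directly between nodes 0 and 1, so they are in parallel and share one voltage V; the full source current 2 A splits among them.
1/R_par = 1/6.2 + 1/360 + 1/1.2 = 0.9974 S  =>  R_par = 1.003 Ω
V = I × R_par = 2 × 1.003 = 2.005 V
I_R2 = V/R2 = 2.005/360 = 0.00557 A

Final answer: 0.00557 A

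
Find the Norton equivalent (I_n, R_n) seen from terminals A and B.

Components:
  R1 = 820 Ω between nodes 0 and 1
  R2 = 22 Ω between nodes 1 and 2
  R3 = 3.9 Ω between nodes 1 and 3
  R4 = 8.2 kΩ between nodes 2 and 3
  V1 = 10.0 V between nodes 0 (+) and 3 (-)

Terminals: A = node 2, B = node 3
Find the Thévenin equivalent first; then I_n = V_th/R_th and R_n = R_th.
Step 1 — V_th is the open-circuit voltage V_A - V_B (nothing connected across the terminals).
Nodal analysis, taking node 3 as the 0 V reference.
Source V1 fixes V_0 = 10 V.
KCL at each unknown node (sum of currents leaving = 0; resistances in Ω):
  Node 1: (V_1 - 10)/820 + (V_1 - V_2)/22 + (V_1 - 0)/3.9 = 0
  Node 2: (V_2 - V_1)/22 + (V_2 - 0)/8200 = 0
Collecting terms (coefficients in siemens):
  0.3031·V_1 - 0.04545·V_2 = 0.0122
  0.04558·V_2 - 0.04545·V_1 = 0
Determinant D = (0.3031)(0.04558) - (-0.04545)(-0.04545) = 0.01175
V_1 = [(0.0122)(0.04558) - (-0.04545)(0)]/D = 0.04731 V
V_2 = [(0.3031)(0) - (0.0122)(-0.04545)]/D = 0.04719 V
V_th = V_2 - V_3 = 0.04719 - 0 = 0.04719 V
Step 2 — R_th: zero the source — replace V1 by a short circuit (node 3 merges into node 0) — and find the resistance seen between A (node 2) and B (node 0).
Reduce the network between node 2 (A) and node 0 (B) by series/parallel combination:
  Rp1 = R1 ‖ R3 (parallel, both between nodes 0 and 1) = 1/(1/820 + 1/3.9) = 3.882 Ω
  Rs1 = R2 + Rp1 (series, joined only at node 1) = 22 + 3.882 = 25.88 Ω
  Rp2 = R4 ‖ Rs1 (parallel, both between nodes 0 and 2) = 1/(1/8200 + 1/25.88) = 25.8 Ω
R_th = 25.8 Ω
I_n = V_th/R_th = 0.04719/25.8 = 0.001829 A, and R_n = R_th = 25.8 Ω

Final answer: I_n = 0.001829 A, R_n = 25.8 Ω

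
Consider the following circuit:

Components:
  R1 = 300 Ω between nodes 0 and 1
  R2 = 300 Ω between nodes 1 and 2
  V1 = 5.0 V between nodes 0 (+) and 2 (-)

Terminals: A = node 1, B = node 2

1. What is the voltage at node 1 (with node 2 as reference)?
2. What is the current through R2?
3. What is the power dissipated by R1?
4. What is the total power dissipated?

Nodal analysis, taking node 2 as the 0 V reference.
Source V1 fixes V_0 = 5 V.
KCL at each unknown node (sum of currents leaving = 0; resistances in Ω):
  Node 1: (V_1 - 5)/300 + (V_1 - 0)/300 = 0
Collecting terms: 0.006667 × V_1 = 0.01667  =>  V_1 = 2.5 V
Part 1:
  Read off the nodal solution: V_1 = 2.5 V
Part 2:
  I_R2 = (V_1 - V_2)/R2 = (2.5 - 0)/300 = 0.008333 A
  Magnitude: I_R2 = 0.008333 A
Part 3:
  I_R1 = (V_0 - V_1)/R1 = (5 - 2.5)/300 = 0.008333 A
  P_R1 = I_R1² × R1 = (0.008333)² × 300 = 0.02083 W
Part 4:
  Power in each resistor, P = (ΔV)²/R:
    P_R1 = (5 - 2.5)²/300 = 0.02083 W
    P_R2 = (2.5 - 0)²/300 = 0.02083 W
  P_total = P_R1 + P_R2 = 0.04167 W

Final answers:
1. V_1 = 2.5 V
2. I_R2 = 0.008333 A
3. P_R1 = 0.02083 W
4. P_total = 0.04167 W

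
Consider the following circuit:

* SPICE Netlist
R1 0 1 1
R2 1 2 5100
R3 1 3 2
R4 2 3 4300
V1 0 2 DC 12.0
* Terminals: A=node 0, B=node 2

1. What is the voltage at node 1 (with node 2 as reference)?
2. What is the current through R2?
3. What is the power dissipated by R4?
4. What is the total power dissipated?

Nodal analysis, taking node 2 as the 0 V reference.
Source V1 fixes V_0 = 12 V.
KCL at each unknown node (sum of currents leaving = 0; resistances in Ω):
  Node 1: (V_1 - 12)/1 + (V_1 - 0)/5100 + (V_1 - V_3)/2 = 0
  Node 3: (V_3 - V_1)/2 + (V_3 - 0)/4300 = 0
Collecting terms (coefficients in siemens):
  1.5·V_1 - 0.5·V_3 = 12
  0.5002·V_3 - 0.5·V_1 = 0
Determinant D = (1.5)(0.5002) - (-0.5)(-0.5) = 0.5004
V_1 = [(12)(0.5002) - (-0.5)(0)]/D = 11.99 V
V_3 = [(1.5)(0) - (12)(-0.5)]/D = 11.99 V
Part 1:
  Read off the nodal solution: V_1 = 11.99 V
Part 2:
  I_R2 = (V_1 - V_2)/R2 = (11.99 - 0)/5100 = 0.002352 A
  Magnitude: I_R2 = 0.002352 A
Part 3:
  I_R4 = (V_2 - V_3)/R4 = (0 - 11.99)/4300 = -0.002788 A
  P_R4 = I_R4² × R4 = (-0.002788)² × 4300 = 0.03343 W
Part 4:
  Power in each resistor, P = (ΔV)²/R:
    P_R1 = (12 - 11.99)²/1 = 0.00002642 W
    P_R2 = (11.99 - 0)²/5100 = 0.02821 W
    P_R3 = (11.99 - 11.99)²/2 = 0.00001555 W
    P_R4 = (0 - 11.99)²/4300 = 0.03343 W
  P_total = P_R1 + P_R2 + P_R3 + P_R4 = 0.06168 W

Final answers:
1. V_1 = 11.99 V
2. I_R2 = 0.002352 A
3. P_R4 = 0.03343 W
4. P_total = 0.06168 W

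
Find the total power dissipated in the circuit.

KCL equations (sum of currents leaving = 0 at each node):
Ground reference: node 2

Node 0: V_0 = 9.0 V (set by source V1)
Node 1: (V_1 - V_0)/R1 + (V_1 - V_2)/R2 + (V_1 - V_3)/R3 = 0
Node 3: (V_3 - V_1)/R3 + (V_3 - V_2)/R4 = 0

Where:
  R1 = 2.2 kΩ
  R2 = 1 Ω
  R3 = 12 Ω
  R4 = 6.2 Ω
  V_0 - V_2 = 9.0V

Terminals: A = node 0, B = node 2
Nodal analysis, taking node 2 as the 0 V reference.
Source V1 fixes V_0 = 9 V.
KCL at each unknown node (sum of currents leaving = 0; resistances in Ω):
  Node 1: (V_1 - 9)/2200 + (V_1 - 0)/1 + (V_1 - V_3)/12 = 0
  Node 3: (V_3 - V_1)/12 + (V_3 - 0)/6.2 = 0
Collecting terms (coefficients in siemens):
  1.084·V_1 - 0.08333·V_3 = 0.004091
  0.2446·V_3 - 0.08333·V_1 = 0
Determinant D = (1.084)(0.2446) - (-0.08333)(-0.08333) = 0.2582
V_1 = [(0.004091)(0.2446) - (-0.08333)(0)]/D = 0.003876 V
V_3 = [(1.084)(0) - (0.004091)(-0.08333)]/D = 0.00132 V
Power in each resistor, P = (ΔV)²/R:
  P_R1 = (9 - 0.003876)²/2200 = 0.03679 W
  P_R2 = (0.003876 - 0)²/1 = 0.00001502 W
  P_R3 = (0.003876 - 0.00132)²/12 = 0.0000005443 W
  P_R4 = (0 - 0.00132)²/6.2 = 0.0000002812 W
P_total = P_R1 + P_R2 + P_R3 + P_R4 = 0.0368 W

Final answer: 0.0368 W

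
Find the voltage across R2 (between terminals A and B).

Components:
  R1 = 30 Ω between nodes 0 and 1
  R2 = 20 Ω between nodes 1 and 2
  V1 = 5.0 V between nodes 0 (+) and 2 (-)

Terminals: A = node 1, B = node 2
R1 and R2 are in series across V1 (node 0 → node 1 → node 2), and the output A–B is taken across R2, so this is a voltage divider.
Series current: I = V1/(R1 + R2) = 5/(30 + 20) = 5/50 = 0.1 A
V_R2 = I × R2 = V1 × R2/(R1 + R2) = 5 × 20/50 = 2 V

Final answer: 2 V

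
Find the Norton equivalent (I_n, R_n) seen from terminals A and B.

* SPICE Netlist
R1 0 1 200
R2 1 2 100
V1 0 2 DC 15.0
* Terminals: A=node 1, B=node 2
Find the Thévenin equivalent first; then I_n = V_th/R_th and R_n = R_th.
Step 1 — V_th is the open-circuit voltage V_A - V_B (nothing connected across the terminals).
Nodal analysis, taking node 2 as the 0 V reference.
Source V1 fixes V_0 = 15 V.
KCL at each unknown node (sum of currents leaving = 0; resistances in Ω):
  Node 1: (V_1 - 15)/200 + (V_1 - 0)/100 = 0
Collecting terms: 0.015 × V_1 = 0.075  =>  V_1 = 5 V
V_th = V_1 - V_2 = 5 - 0 = 5 V
Step 2 — R_th: zero the source — replace V1 by a short circuit (node 2 merges into node 0) — and find the resistance seen between A (node 1) and B (node 0).
Reduce the network between node 1 (A) and node 0 (B) by series/parallel combination:
  Rp1 = R1 ‖ R2 (parallel, both between nodes 0 and 1) = 1/(1/200 + 1/100) = 66.67 Ω
R_th = 66.67 Ω
I_n = V_th/R_th = 5/66.67 = 0.075 A, and R_n = R_th = 66.67 Ω

Final answer: I_n = 0.075 A, R_n = 66.67 Ω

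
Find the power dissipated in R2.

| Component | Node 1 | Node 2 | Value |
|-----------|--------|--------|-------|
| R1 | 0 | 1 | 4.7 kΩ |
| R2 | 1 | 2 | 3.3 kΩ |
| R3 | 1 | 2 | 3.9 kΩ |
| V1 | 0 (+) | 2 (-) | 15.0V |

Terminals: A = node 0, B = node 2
Nodal analysis, taking node 2 as the 0 V reference.
Source V1 fixes V_0 = 15 V.
KCL at each unknown node (sum of currents leaving = 0; resistances in Ω):
  Node 1: (V_1 - 15)/4700 + (V_1 - 0)/3300 + (V_1 - 0)/3900 = 0
Collecting terms: 0.0007722 × V_1 = 0.003191  =>  V_1 = 4.133 V
I_R2 = (V_1 - V_2)/R2 = (4.133 - 0)/3300 = 0.001252 A
P_R2 = I_R2² × R2 = (0.001252)² × 3300 = 0.005176 W

Final answer: 0.005176 W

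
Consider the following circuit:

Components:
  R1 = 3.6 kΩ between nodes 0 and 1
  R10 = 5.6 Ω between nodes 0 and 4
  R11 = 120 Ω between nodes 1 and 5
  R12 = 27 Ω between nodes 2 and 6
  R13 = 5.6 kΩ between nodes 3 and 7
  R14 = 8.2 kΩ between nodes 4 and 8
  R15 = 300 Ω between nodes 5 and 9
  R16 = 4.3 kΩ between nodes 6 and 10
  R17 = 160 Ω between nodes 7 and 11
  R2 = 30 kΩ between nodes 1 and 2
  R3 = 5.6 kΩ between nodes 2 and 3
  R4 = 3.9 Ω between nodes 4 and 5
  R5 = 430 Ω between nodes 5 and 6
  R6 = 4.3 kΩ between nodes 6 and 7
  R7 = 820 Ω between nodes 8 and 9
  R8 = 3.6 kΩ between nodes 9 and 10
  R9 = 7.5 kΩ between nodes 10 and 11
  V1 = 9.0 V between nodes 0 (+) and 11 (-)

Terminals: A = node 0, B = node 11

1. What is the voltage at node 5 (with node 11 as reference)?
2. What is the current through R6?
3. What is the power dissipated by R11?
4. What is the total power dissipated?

Nodal analysis, taking node 11 as the 0 V reference.
Source V1 fixes V_0 = 9 V.
KCL at each unknown node (sum of currents leaving = 0; resistances in Ω):
  Node 1: (V_1 - 9)/3600 + (V_1 - V_2)/30000 + (V_1 - V_5)/120 = 0
  Node 2: (V_2 - V_1)/30000 + (V_2 - V_3)/5600 + (V_2 - V_6)/27 = 0
  Node 3: (V_3 - V_2)/5600 + (V_3 - V_7)/5600 = 0
  Node 4: (V_4 - V_5)/3.9 + (V_4 - 9)/5.6 + (V_4 - V_8)/8200 = 0
  Node 5: (V_5 - V_4)/3.9 + (V_5 - V_6)/430 + (V_5 - V_1)/120 + (V_5 - V_9)/300 = 0
  Node 6: (V_6 - V_5)/430 + (V_6 - V_7)/4300 + (V_6 - V_2)/27 + (V_6 - V_10)/4300 = 0
  Node 7: (V_7 - V_6)/4300 + (V_7 - V_3)/5600 + (V_7 - 0)/160 = 0
  Node 8: (V_8 - V_9)/820 + (V_8 - V_4)/8200 = 0
  Node 9: (V_9 - V_8)/820 + (V_9 - V_10)/3600 + (V_9 - V_5)/300 = 0
  Node 10: (V_10 - V_9)/3600 + (V_10 - 0)/7500 + (V_10 - V_6)/4300 = 0
Collecting terms (coefficients in siemens):
  0.008644·V_1 - 0.00003333·V_2 - 0.008333·V_5 = 0.0025
  0.03725·V_2 - 0.00003333·V_1 - 0.0001786·V_3 - 0.03704·V_6 = 0
  0.0003571·V_3 - 0.0001786·V_2 - 0.0001786·V_7 = 0
  0.4351·V_4 - 0.2564·V_5 - 0.000122·V_8 = 1.607
  0.2704·V_5 - 0.008333·V_1 - 0.2564·V_4 - 0.002326·V_6 - 0.003333·V_9 = 0
  0.03983·V_6 - 0.03704·V_2 - 0.002326·V_5 - 0.0002326·V_7 - 0.0002326·V_10 = 0
  0.006661·V_7 - 0.0001786·V_3 - 0.0002326·V_6 = 0
  0.001341·V_8 - 0.000122·V_4 - 0.00122·V_9 = 0
  0.004831·V_9 - 0.003333·V_5 - 0.00122·V_8 - 0.0002778·V_10 = 0
  0.0006437·V_10 - 0.0002326·V_6 - 0.0002778·V_9 = 0
Solving these 10 simultaneous equations (Gaussian elimination) gives:
  V_1 = 8.966 V, V_2 = 7.817 V, V_3 = 4.1 V, V_4 = 8.982 V
  V_5 = 8.969 V, V_6 = 7.834 V, V_7 = 0.3834 V, V_8 = 8.812 V
  V_9 = 8.795 V, V_10 = 6.626 V
Part 1:
  Read off the nodal solution: V_5 = 8.969 V
Part 2:
  I_R6 = (V_6 - V_7)/R6 = (7.834 - 0.3834)/4300 = 0.001733 A
  Magnitude: I_R6 = 0.001733 A
Part 3:
  I_R11 = (V_1 - V_5)/R11 = (8.966 - 8.969)/120 = -0.00002871 A
  P_R11 = I_R11² × R11 = (-0.00002871)² × 120 = 0.00000009893 W
Part 4:
  Power in each resistor, P = (ΔV)²/R:
    P_R1 = (9 - 8.966)²/3600 = 0.0000003293 W
    P_R2 = (8.966 - 7.817)²/30000 = 0.00004395 W
    P_R3 = (7.817 - 4.1)²/5600 = 0.002467 W
    P_R4 = (8.982 - 8.969)²/3.9 = 0.00004118 W
    P_R5 = (8.969 - 7.834)²/430 = 0.002995 W
    P_R6 = (7.834 - 0.3834)²/4300 = 0.01291 W
    P_R7 = (8.812 - 8.795)²/820 = 0.0000003531 W
    P_R8 = (8.795 - 6.626)²/3600 = 0.001306 W
    P_R9 = (6.626 - 0)²/7500 = 0.005853 W
    P_R10 = (9 - 8.982)²/5.6 = 0.00005989 W
    P_R11 = (8.966 - 8.969)²/120 = 0.00000009893 W
    P_R12 = (7.817 - 7.834)²/27 = 0.00001056 W
    P_R13 = (4.1 - 0.3834)²/5600 = 0.002467 W
    P_R14 = (8.982 - 8.812)²/8200 = 0.000003531 W
    P_R15 = (8.969 - 8.795)²/300 = 0.0001015 W
    P_R16 = (7.834 - 6.626)²/4300 = 0.0003396 W
    P_R17 = (0.3834 - 0)²/160 = 0.0009189 W
  P_total = P_R1 + P_R2 + P_R3 + P_R4 + P_R5 + P_R6 + P_R7 + P_R8 + P_R9 + P_R10 + P_R11 + P_R12 + P_R13 + P_R14 + P_R15 + P_R16 + P_R17 = 0.02952 W

Final answers:
1. V_5 = 8.969 V
2. I_R6 = 0.001733 A
3. P_R11 = 9.893e-08 W
4. P_total = 0.02952 W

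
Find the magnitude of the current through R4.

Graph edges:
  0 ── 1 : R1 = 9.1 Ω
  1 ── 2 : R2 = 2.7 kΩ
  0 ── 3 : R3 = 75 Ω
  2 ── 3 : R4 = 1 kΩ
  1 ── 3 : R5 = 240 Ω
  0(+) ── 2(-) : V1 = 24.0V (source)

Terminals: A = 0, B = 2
Nodal analysis, taking node 2 as the 0 V reference.
Source V1 fixes V_0 = 24 V.
KCL at each unknown node (sum of currents leaving = 0; resistances in Ω):
  Node 1: (V_1 - 24)/9.1 + (V_1 - 0)/2700 + (V_1 - V_3)/240 = 0
  Node 3: (V_3 - 24)/75 + (V_3 - 0)/1000 + (V_3 - V_1)/240 = 0
Collecting terms (coefficients in siemens):
  0.1144·V_1 - 0.004167·V_3 = 2.637
  0.0185·V_3 - 0.004167·V_1 = 0.32
Determinant D = (0.1144)(0.0185) - (-0.004167)(-0.004167) = 0.0021
V_1 = [(2.637)(0.0185) - (-0.004167)(0.32)]/D = 23.87 V
V_3 = [(0.1144)(0.32) - (2.637)(-0.004167)]/D = 22.67 V
I_R4 = (V_2 - V_3)/R4 = (0 - 22.67)/1000 = -0.02267 A
|I_R4| = 0.02267 A

Final answer: |I_R4| = 0.02267 A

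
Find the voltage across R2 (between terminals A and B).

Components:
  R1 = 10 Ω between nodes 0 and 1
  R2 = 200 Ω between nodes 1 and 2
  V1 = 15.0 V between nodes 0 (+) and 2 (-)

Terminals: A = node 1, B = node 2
R1 and R2 are in series across V1 (node 0 → node 1 → node 2), and the output A–B is taken across R2, so this is a voltage divider.
Series current: I = V1/(R1 + R2) = 15/(10 + 200) = 15/210 = 0.07143 A
V_R2 = I × R2 = V1 × R2/(R1 + R2) = 15 × 200/210 = 14.29 V

Final answer: 14.29 V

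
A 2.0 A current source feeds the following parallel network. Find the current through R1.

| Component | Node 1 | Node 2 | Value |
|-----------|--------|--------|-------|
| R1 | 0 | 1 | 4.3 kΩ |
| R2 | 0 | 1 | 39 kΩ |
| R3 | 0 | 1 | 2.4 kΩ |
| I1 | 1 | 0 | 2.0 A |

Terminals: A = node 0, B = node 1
All resistors sit directly between nodes 0 and 1, so they are in parallel and share one voltage V; the full source current 2 A splits among them.
1/R_par = 1/4300 + 1/39000 + 1/2400 = 0.0006749 S  =>  R_par = 1482 Ω
V = I × R_par = 2 × 1482 = 2964 V
I_R1 = V/R1 = 2964/4300 = 0.6892 A

Final answer: 0.6892 A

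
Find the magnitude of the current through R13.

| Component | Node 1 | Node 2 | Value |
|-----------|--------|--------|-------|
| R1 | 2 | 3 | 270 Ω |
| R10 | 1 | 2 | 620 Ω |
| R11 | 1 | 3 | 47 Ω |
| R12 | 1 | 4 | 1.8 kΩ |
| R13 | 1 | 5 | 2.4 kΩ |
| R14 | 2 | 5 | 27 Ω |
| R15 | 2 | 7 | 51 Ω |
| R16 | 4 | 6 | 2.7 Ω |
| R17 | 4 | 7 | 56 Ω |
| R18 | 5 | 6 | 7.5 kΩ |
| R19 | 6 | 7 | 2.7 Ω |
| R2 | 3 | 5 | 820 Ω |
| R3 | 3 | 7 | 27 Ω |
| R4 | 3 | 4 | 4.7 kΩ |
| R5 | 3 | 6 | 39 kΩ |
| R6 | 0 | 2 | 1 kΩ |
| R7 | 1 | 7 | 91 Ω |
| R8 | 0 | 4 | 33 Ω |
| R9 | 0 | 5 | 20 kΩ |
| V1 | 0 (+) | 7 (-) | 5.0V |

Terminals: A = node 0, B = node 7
Nodal analysis, taking node 7 as the 0 V reference.
Source V1 fixes V_0 = 5 V.
KCL at each unknown node (sum of currents leaving = 0; resistances in Ω):
  Node 1: (V_1 - 0)/91 + (V_1 - V_2)/620 + (V_1 - V_3)/47 + (V_1 - V_4)/1800 + (V_1 - V_5)/2400 = 0
  Node 2: (V_2 - V_3)/270 + (V_2 - 5)/1000 + (V_2 - V_1)/620 + (V_2 - V_5)/27 + (V_2 - 0)/51 = 0
  Node 3: (V_3 - V_2)/270 + (V_3 - V_5)/820 + (V_3 - 0)/27 + (V_3 - V_4)/4700 + (V_3 - V_6)/39000 + (V_3 - V_1)/47 = 0
  Node 4: (V_4 - V_3)/4700 + (V_4 - 5)/33 + (V_4 - V_1)/1800 + (V_4 - V_6)/2.7 + (V_4 - 0)/56 = 0
  Node 5: (V_5 - V_3)/820 + (V_5 - 5)/20000 + (V_5 - V_1)/2400 + (V_5 - V_2)/27 + (V_5 - V_6)/7500 = 0
  Node 6: (V_6 - V_3)/39000 + (V_6 - V_4)/2.7 + (V_6 - V_5)/7500 + (V_6 - 0)/2.7 = 0
Collecting terms (coefficients in siemens):
  0.03485·V_1 - 0.001613·V_2 - 0.02128·V_3 - 0.0005556·V_4 - 0.0004167·V_5 = 0
  0.06296·V_2 - 0.001613·V_1 - 0.003704·V_3 - 0.03704·V_5 = 0.005
  0.06348·V_3 - 0.02128·V_1 - 0.003704·V_2 - 0.0002128·V_4 - 0.00122·V_5 - 0.00002564·V_6 = 0
  0.4193·V_4 - 0.0005556·V_1 - 0.0002128·V_3 - 0.3704·V_6 = 0.1515
  0.03886·V_5 - 0.0004167·V_1 - 0.03704·V_2 - 0.00122·V_3 - 0.0001333·V_6 = 0.00025
  0.7409·V_6 - 0.00002564·V_3 - 0.3704·V_4 - 0.0001333·V_5 = 0
Solving these 6 simultaneous equations (Gaussian elimination) gives:
  V_1 = 0.0412 V, V_2 = 0.1994 V, V_3 = 0.03157 V, V_4 = 0.6473 V
  V_5 = 0.1991 V, V_6 = 0.3236 V
I_R13 = (V_1 - V_5)/R13 = (0.0412 - 0.1991)/2400 = -0.00006578 A
|I_R13| = 0.00006578 A

Final answer: |I_R13| = 6.578e-05 A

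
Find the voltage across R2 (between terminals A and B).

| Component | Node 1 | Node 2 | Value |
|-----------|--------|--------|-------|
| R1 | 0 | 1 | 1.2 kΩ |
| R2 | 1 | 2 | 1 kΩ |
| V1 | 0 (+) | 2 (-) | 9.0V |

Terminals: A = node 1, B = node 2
R1 and R2 are in series across V1 (node 0 → node 1 → node 2), and the output A–B is taken across R2, so this is a voltage divider.
Series current: I = V1/(R1 + R2) = 9/(1200 + 1000) = 9/2200 = 0.004091 A
V_R2 = I × R2 = V1 × R2/(R1 + R2) = 9 × 1000/2200 = 4.091 V

Final answer: 4.091 V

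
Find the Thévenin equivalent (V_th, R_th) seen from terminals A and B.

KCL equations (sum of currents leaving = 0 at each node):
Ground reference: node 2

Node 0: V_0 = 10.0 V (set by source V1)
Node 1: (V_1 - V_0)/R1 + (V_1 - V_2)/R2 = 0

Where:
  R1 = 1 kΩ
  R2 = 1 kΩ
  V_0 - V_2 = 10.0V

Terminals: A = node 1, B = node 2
Step 1 — V_th is the open-circuit voltage V_A - V_B (nothing connected across the terminals).
Nodal analysis, taking node 2 as the 0 V reference.
Source V1 fixes V_0 = 10 V.
KCL at each unknown node (sum of currents leaving = 0; resistances in Ω):
  Node 1: (V_1 - 10)/1000 + (V_1 - 0)/1000 = 0
Collecting terms: 0.002 × V_1 = 0.01  =>  V_1 = 5 V
V_th = V_1 - V_2 = 5 - 0 = 5 V
Step 2 — R_th: zero the source — replace V1 by a short circuit (node 2 merges into node 0) — and find the resistance seen between A (node 1) and B (node 0).
Reduce the network between node 1 (A) and node 0 (B) by series/parallel combination:
  Rp1 = R1 ‖ R2 (parallel, both between nodes 0 and 1) = 1/(1/1000 + 1/1000) = 500 Ω
R_th = 500 Ω

Final answer: V_th = 5 V, R_th = 500 Ω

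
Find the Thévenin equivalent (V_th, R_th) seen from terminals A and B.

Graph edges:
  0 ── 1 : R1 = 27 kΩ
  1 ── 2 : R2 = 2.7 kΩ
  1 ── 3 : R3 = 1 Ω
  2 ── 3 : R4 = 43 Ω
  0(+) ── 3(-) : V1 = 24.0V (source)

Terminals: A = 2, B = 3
Step 1 — V_th is the open-circuit voltage V_A - V_B (nothing connected across the terminals).
Nodal analysis, taking node 3 as the 0 V reference.
Source V1 fixes V_0 = 24 V.
KCL at each unknown node (sum of currents leaving = 0; resistances in Ω):
  Node 1: (V_1 - 24)/27000 + (V_1 - V_2)/2700 + (V_1 - 0)/1 = 0
  Node 2: (V_2 - V_1)/2700 + (V_2 - 0)/43 = 0
Collecting terms (coefficients in siemens):
  1·V_1 - 0.0003704·V_2 = 0.0008889
  0.02363·V_2 - 0.0003704·V_1 = 0
Determinant D = (1)(0.02363) - (-0.0003704)(-0.0003704) = 0.02364
V_1 = [(0.0008889)(0.02363) - (-0.0003704)(0)]/D = 0.0008885 V
V_2 = [(1)(0) - (0.0008889)(-0.0003704)]/D = 0.00001393 V
V_th = V_2 - V_3 = 0.00001393 - 0 = 0.00001393 V
Step 2 — R_th: zero the source — replace V1 by a short circuit (node 3 merges into node 0) — and find the resistance seen between A (node 2) and B (node 0).
Reduce the network between node 2 (A) and node 0 (B) by series/parallel combination:
  Rp1 = R1 ‖ R3 (parallel, both between nodes 0 and 1) = 1/(1/27000 + 1/1) = 1 Ω
  Rs1 = R2 + Rp1 (series, joined only at node 1) = 2700 + 1 = 2701 Ω
  Rp2 = R4 ‖ Rs1 (parallel, both between nodes 0 and 2) = 1/(1/43 + 1/2701) = 42.33 Ω
R_th = 42.33 Ω

Final answer: V_th = 1.393e-05 V, R_th = 42.33 Ω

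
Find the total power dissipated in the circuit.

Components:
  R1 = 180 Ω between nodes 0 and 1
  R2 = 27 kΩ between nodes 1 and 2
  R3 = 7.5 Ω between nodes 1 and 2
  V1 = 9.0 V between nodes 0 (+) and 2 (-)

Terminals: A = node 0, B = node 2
Nodal analysis, taking node 2 as the 0 V reference.
Source V1 fixes V_0 = 9 V.
KCL at each unknown node (sum of currents leaving = 0; resistances in Ω):
  Node 1: (V_1 - 9)/180 + (V_1 - 0)/27000 + (V_1 - 0)/7.5 = 0
Collecting terms: 0.1389 × V_1 = 0.05  =>  V_1 = 0.3599 V
Power in each resistor, P = (ΔV)²/R:
  P_R1 = (9 - 0.3599)²/180 = 0.4147 W
  P_R2 = (0.3599 - 0)²/27000 = 0.000004797 W
  P_R3 = (0.3599 - 0)²/7.5 = 0.01727 W
P_total = P_R1 + P_R2 + P_R3 = 0.432 W

Final answer: 0.432 W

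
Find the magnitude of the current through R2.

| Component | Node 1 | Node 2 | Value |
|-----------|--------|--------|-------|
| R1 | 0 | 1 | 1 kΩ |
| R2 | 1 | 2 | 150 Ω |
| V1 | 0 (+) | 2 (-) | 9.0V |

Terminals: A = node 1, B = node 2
Nodal analysis, taking node 2 as the 0 V reference.
Source V1 fixes V_0 = 9 V.
KCL at each unknown node (sum of currents leaving = 0; resistances in Ω):
  Node 1: (V_1 - 9)/1000 + (V_1 - 0)/150 = 0
Collecting terms: 0.007667 × V_1 = 0.009  =>  V_1 = 1.174 V
I_R2 = (V_1 - V_2)/R2 = (1.174 - 0)/150 = 0.007826 A
|I_R2| = 0.007826 A

Final answer: |I_R2| = 0.007826 A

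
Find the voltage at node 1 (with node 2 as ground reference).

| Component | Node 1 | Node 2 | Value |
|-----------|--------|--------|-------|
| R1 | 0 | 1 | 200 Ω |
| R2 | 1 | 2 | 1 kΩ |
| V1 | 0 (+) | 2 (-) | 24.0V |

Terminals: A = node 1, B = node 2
Nodal analysis, taking node 2 as the 0 V reference.
Source V1 fixes V_0 = 24 V.
KCL at each unknown node (sum of currents leaving = 0; resistances in Ω):
  Node 1: (V_1 - 24)/200 + (V_1 - 0)/1000 = 0
Collecting terms: 0.006 × V_1 = 0.12  =>  V_1 = 20 V
The requested potential is V_1 = 20 V.

Final answer: V_1 = 20 V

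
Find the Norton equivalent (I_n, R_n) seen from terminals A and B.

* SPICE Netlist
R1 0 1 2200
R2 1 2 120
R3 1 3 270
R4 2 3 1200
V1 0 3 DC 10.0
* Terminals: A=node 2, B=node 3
Find the Thévenin equivalent first; then I_n = V_th/R_th and R_n = R_th.
Step 1 — V_th is the open-circuit voltage V_A - V_B (nothing connected across the terminals).
Nodal analysis, taking node 3 as the 0 V reference.
Source V1 fixes V_0 = 10 V.
KCL at each unknown node (sum of currents leaving = 0; resistances in Ω):
  Node 1: (V_1 - 10)/2200 + (V_1 - V_2)/120 + (V_1 - 0)/270 = 0
  Node 2: (V_2 - V_1)/120 + (V_2 - 0)/1200 = 0
Collecting terms (coefficients in siemens):
  0.01249·V_1 - 0.008333·V_2 = 0.004545
  0.009167·V_2 - 0.008333·V_1 = 0
Determinant D = (0.01249)(0.009167) - (-0.008333)(-0.008333) = 0.00004506
V_1 = [(0.004545)(0.009167) - (-0.008333)(0)]/D = 0.9247 V
V_2 = [(0.01249)(0) - (0.004545)(-0.008333)]/D = 0.8406 V
V_th = V_2 - V_3 = 0.8406 - 0 = 0.8406 V
Step 2 — R_th: zero the source — replace V1 by a short circuit (node 3 merges into node 0) — and find the resistance seen between A (node 2) and B (node 0).
Reduce the network between node 2 (A) and node 0 (B) by series/parallel combination:
  Rp1 = R1 ‖ R3 (parallel, both between nodes 0 and 1) = 1/(1/2200 + 1/270) = 240.5 Ω
  Rs1 = R2 + Rp1 (series, joined only at node 1) = 120 + 240.5 = 360.5 Ω
  Rp2 = R4 ‖ Rs1 (parallel, both between nodes 0 and 2) = 1/(1/1200 + 1/360.5) = 277.2 Ω
R_th = 277.2 Ω
I_n = V_th/R_th = 0.8406/277.2 = 0.003032 A, and R_n = R_th = 277.2 Ω

Final answer: I_n = 0.003032 A, R_n = 277.2 Ω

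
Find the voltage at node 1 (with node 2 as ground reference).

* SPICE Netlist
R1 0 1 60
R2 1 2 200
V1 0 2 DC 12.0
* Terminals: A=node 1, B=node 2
Nodal analysis, taking node 2 as the 0 V reference.
Source V1 fixes V_0 = 12 V.
KCL at each unknown node (sum of currents leaving = 0; resistances in Ω):
  Node 1: (V_1 - 12)/60 + (V_1 - 0)/200 = 0
Collecting terms: 0.02167 × V_1 = 0.2  =>  V_1 = 9.231 V
The requested potential is V_1 = 9.231 V.

Final answer: V_1 = 9.231 V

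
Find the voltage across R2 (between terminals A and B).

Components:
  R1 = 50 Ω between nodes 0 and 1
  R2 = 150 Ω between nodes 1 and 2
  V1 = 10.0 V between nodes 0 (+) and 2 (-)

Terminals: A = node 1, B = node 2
R1 and R2 are in series across V1 (node 0 → node 1 → node 2), and the output A–B is taken across R2, so this is a voltage divider.
Series current: I = V1/(R1 + R2) = 10/(50 + 150) = 10/200 = 0.05 A
V_R2 = I × R2 = V1 × R2/(R1 + R2) = 10 × 150/200 = 7.5 V

Final answer: 7.5 V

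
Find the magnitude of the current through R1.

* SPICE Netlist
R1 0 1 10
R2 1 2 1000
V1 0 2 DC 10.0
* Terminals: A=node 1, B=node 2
Nodal analysis, taking node 2 as the 0 V reference.
Source V1 fixes V_0 = 10 V.
KCL at each unknown node (sum of currents leaving = 0; resistances in Ω):
  Node 1: (V_1 - 10)/10 + (V_1 - 0)/1000 = 0
Collecting terms: 0.101 × V_1 = 1  =>  V_1 = 9.901 V
I_R1 = (V_0 - V_1)/R1 = (10 - 9.901)/10 = 0.009901 A
|I_R1| = 0.009901 A

Final answer: |I_R1| = 0.009901 A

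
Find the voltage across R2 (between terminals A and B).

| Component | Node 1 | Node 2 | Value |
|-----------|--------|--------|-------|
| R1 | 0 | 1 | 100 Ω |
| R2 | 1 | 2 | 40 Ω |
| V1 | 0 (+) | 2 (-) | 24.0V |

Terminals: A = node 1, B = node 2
R1 and R2 are in series across V1 (node 0 → node 1 → node 2), and the output A–B is taken across R2, so this is a voltage divider.
Series current: I = V1/(R1 + R2) = 24/(100 + 40) = 24/140 = 0.1714 A
V_R2 = I × R2 = V1 × R2/(R1 + R2) = 24 × 40/140 = 6.857 V

Final answer: 6.857 V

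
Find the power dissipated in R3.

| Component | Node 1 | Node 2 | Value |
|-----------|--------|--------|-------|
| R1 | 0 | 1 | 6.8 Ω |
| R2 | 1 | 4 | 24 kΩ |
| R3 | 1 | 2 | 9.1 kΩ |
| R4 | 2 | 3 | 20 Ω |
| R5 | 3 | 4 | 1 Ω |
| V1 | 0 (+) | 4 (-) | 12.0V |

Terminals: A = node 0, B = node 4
Nodal analysis, taking node 4 as the 0 V reference.
Source V1 fixes V_0 = 12 V.
KCL at each unknown node (sum of currents leaving = 0; resistances in Ω):
  Node 1: (V_1 - 12)/6.8 + (V_1 - 0)/24000 + (V_1 - V_2)/9100 = 0
  Node 2: (V_2 - V_1)/9100 + (V_2 - V_3)/20 = 0
  Node 3: (V_3 - V_2)/20 + (V_3 - 0)/1 = 0
Collecting terms (coefficients in siemens):
  0.1472·V_1 - 0.0001099·V_2 = 1.765
  0.05011·V_2 - 0.0001099·V_1 - 0.05·V_3 = 0
  1.05·V_3 - 0.05·V_2 = 0
Solving these 3 simultaneous equations (Gaussian elimination) gives:
  V_1 = 11.99 V, V_2 = 0.0276 V, V_3 = 0.001314 V
I_R3 = (V_1 - V_2)/R3 = (11.99 - 0.0276)/9100 = 0.001314 A
P_R3 = I_R3² × R3 = (0.001314)² × 9100 = 0.01572 W

Final answer: 0.01572 W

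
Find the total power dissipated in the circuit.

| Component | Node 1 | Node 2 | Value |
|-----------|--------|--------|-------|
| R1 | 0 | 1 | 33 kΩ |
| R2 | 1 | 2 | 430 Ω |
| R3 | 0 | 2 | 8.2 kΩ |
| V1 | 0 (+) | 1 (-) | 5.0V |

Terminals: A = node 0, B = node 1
Nodal analysis, taking node 1 as the 0 V reference.
Source V1 fixes V_0 = 5 V.
KCL at each unknown node (sum of currents leaving = 0; resistances in Ω):
  Node 2: (V_2 - 0)/430 + (V_2 - 5)/8200 = 0
Collecting terms: 0.002448 × V_2 = 0.0006098  =>  V_2 = 0.2491 V
Power in each resistor, P = (ΔV)²/R:
  P_R1 = (5 - 0)²/33000 = 0.0007576 W
  P_R2 = (0 - 0.2491)²/430 = 0.0001443 W
  P_R3 = (5 - 0.2491)²/8200 = 0.002753 W
P_total = P_R1 + P_R2 + P_R3 = 0.003654 W

Final answer: 0.003654 W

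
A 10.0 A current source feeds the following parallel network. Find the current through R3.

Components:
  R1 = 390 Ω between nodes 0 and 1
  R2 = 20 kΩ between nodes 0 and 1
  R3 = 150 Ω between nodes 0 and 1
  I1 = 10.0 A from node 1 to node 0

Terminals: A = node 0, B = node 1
All resistors sit directly between nodes 0 and 1, so they are in parallel and share one voltage V; the full source current 10 A splits among them.
1/R_par = 1/390 + 1/20000 + 1/150 = 0.009281 S  =>  R_par = 107.7 Ω
V = I × R_par = 10 × 107.7 = 1077 V
I_R3 = V/R3 = 1077/150 = 7.183 A

Final answer: 7.183 A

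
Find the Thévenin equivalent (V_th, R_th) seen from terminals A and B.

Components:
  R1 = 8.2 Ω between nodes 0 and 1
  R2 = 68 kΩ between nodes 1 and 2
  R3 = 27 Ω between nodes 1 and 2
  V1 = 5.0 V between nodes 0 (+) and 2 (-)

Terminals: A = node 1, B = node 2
Step 1 — V_th is the open-circuit voltage V_A - V_B (nothing connected across the terminals).
Nodal analysis, taking node 2 as the 0 V reference.
Source V1 fixes V_0 = 5 V.
KCL at each unknown node (sum of currents leaving = 0; resistances in Ω):
  Node 1: (V_1 - 5)/8.2 + (V_1 - 0)/68000 + (V_1 - 0)/27 = 0
Collecting terms: 0.159 × V_1 = 0.6098  =>  V_1 = 3.835 V
V_th = V_1 - V_2 = 3.835 - 0 = 3.835 V
Step 2 — R_th: zero the source — replace V1 by a short circuit (node 2 merges into node 0) — and find the resistance seen between A (node 1) and B (node 0).
Reduce the network between node 1 (A) and node 0 (B) by series/parallel combination:
  Rp1 = R1 ‖ R2 ‖ R3 (parallel, all between nodes 0 and 1) = 1/(1/8.2 + 1/68000 + 1/27) = 6.289 Ω
R_th = 6.289 Ω

Final answer: V_th = 3.835 V, R_th = 6.289 Ω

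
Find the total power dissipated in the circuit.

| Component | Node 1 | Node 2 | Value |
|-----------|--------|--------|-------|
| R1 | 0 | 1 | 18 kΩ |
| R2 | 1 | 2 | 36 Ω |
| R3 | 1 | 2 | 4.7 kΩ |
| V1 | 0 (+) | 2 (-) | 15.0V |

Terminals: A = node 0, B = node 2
Nodal analysis, taking node 2 as the 0 V reference.
Source V1 fixes V_0 = 15 V.
KCL at each unknown node (sum of currents leaving = 0; resistances in Ω):
  Node 1: (V_1 - 15)/18000 + (V_1 - 0)/36 + (V_1 - 0)/4700 = 0
Collecting terms: 0.02805 × V_1 = 0.0008333  =>  V_1 = 0.02971 V
Power in each resistor, P = (ΔV)²/R:
  P_R1 = (15 - 0.02971)²/18000 = 0.01245 W
  P_R2 = (0.02971 - 0)²/36 = 0.00002452 W
  P_R3 = (0.02971 - 0)²/4700 = 0.0000001878 W
P_total = P_R1 + P_R2 + P_R3 = 0.01248 W

Final answer: 0.01248 W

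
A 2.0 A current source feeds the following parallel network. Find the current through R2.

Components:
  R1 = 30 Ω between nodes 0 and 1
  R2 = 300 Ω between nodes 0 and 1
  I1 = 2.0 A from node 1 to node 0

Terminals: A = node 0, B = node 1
All resistors sit directly between nodes 0 and 1, so they are in parallel and share one voltage V; the full source current 2 A splits among them.
1/R_par = 1/30 + 1/300 = 0.03667 S  =>  R_par = 27.27 Ω
V = I × R_par = 2 × 27.27 = 54.55 V
I_R2 = V/R2 = 54.55/300 = 0.1818 A

Final answer: 0.1818 A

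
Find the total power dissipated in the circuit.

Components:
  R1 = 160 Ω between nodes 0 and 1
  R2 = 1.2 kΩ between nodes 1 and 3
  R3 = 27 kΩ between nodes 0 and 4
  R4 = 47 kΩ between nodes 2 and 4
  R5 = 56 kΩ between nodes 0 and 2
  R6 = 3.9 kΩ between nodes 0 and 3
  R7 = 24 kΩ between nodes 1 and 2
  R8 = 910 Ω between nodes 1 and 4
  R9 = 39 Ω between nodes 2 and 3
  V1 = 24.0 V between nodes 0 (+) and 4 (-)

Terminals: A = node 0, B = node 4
Nodal analysis, taking node 4 as the 0 V reference.
Source V1 fixes V_0 = 24 V.
KCL at each unknown node (sum of currents leaving = 0; resistances in Ω):
  Node 1: (V_1 - 24)/160 + (V_1 - V_3)/1200 + (V_1 - V_2)/24000 + (V_1 - 0)/910 = 0
  Node 2: (V_2 - 0)/47000 + (V_2 - 24)/56000 + (V_2 - V_1)/24000 + (V_2 - V_3)/39 = 0
  Node 3: (V_3 - V_1)/1200 + (V_3 - 24)/3900 + (V_3 - V_2)/39 = 0
Collecting terms (coefficients in siemens):
  0.008224·V_1 - 0.00004167·V_2 - 0.0008333·V_3 = 0.15
  0.02572·V_2 - 0.00004167·V_1 - 0.02564·V_3 = 0.0004286
  0.02673·V_3 - 0.0008333·V_1 - 0.02564·V_2 = 0.006154
Solving these 3 simultaneous equations (Gaussian elimination) gives:
  V_1 = 20.47 V, V_2 = 20.91 V, V_3 = 20.92 V
Power in each resistor, P = (ΔV)²/R:
  P_R1 = (24 - 20.47)²/160 = 0.07808 W
  P_R2 = (20.47 - 20.92)²/1200 = 0.0001742 W
  P_R3 = (24 - 0)²/27000 = 0.02133 W
  P_R4 = (20.91 - 0)²/47000 = 0.0093 W
  P_R5 = (24 - 20.91)²/56000 = 0.0001708 W
  P_R6 = (24 - 20.92)²/3900 = 0.002428 W
  P_R7 = (20.47 - 20.91)²/24000 = 0.000008116 W
  P_R8 = (20.47 - 0)²/910 = 0.4603 W
  P_R9 = (20.91 - 20.92)²/39 = 0.000006492 W
P_total = P_R1 + P_R2 + P_R3 + P_R4 + P_R5 + P_R6 + P_R7 + P_R8 + P_R9 = 0.5718 W

Final answer: 0.5718 W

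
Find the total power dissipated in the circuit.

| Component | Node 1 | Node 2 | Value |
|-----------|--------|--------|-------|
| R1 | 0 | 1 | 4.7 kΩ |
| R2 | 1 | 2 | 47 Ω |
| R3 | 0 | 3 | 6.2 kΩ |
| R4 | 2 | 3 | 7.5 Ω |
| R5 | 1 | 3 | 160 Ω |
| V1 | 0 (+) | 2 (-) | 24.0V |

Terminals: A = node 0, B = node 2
Nodal analysis, taking node 2 as the 0 V reference.
Source V1 fixes V_0 = 24 V.
KCL at each unknown node (sum of currents leaving = 0; resistances in Ω):
  Node 1: (V_1 - 24)/4700 + (V_1 - 0)/47 + (V_1 - V_3)/160 = 0
  Node 3: (V_3 - 24)/6200 + (V_3 - 0)/7.5 + (V_3 - V_1)/160 = 0
Collecting terms (coefficients in siemens):
  0.02774·V_1 - 0.00625·V_3 = 0.005106
  0.1397·V_3 - 0.00625·V_1 = 0.003871
Determinant D = (0.02774)(0.1397) - (-0.00625)(-0.00625) = 0.003837
V_1 = [(0.005106)(0.1397) - (-0.00625)(0.003871)]/D = 0.1923 V
V_3 = [(0.02774)(0.003871) - (0.005106)(-0.00625)]/D = 0.0363 V
Power in each resistor, P = (ΔV)²/R:
  P_R1 = (24 - 0.1923)²/4700 = 0.1206 W
  P_R2 = (0.1923 - 0)²/47 = 0.0007865 W
  P_R3 = (24 - 0.0363)²/6200 = 0.09262 W
  P_R4 = (0 - 0.0363)²/7.5 = 0.0001757 W
  P_R5 = (0.1923 - 0.0363)²/160 = 0.000152 W
P_total = P_R1 + P_R2 + P_R3 + P_R4 + P_R5 = 0.2143 W

Final answer: 0.2143 W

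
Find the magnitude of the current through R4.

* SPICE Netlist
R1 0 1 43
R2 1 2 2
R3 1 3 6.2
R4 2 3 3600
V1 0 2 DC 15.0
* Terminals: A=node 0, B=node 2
Nodal analysis, taking node 2 as the 0 V reference.
Source V1 fixes V_0 = 15 V.
KCL at each unknown node (sum of currents leaving = 0; resistances in Ω):
  Node 1: (V_1 - 15)/43 + (V_1 - 0)/2 + (V_1 - V_3)/6.2 = 0
  Node 3: (V_3 - V_1)/6.2 + (V_3 - 0)/3600 = 0
Collecting terms (coefficients in siemens):
  0.6845·V_1 - 0.1613·V_3 = 0.3488
  0.1616·V_3 - 0.1613·V_1 = 0
Determinant D = (0.6845)(0.1616) - (-0.1613)(-0.1613) = 0.08459
V_1 = [(0.3488)(0.1616) - (-0.1613)(0)]/D = 0.6663 V
V_3 = [(0.6845)(0) - (0.3488)(-0.1613)]/D = 0.6652 V
I_R4 = (V_2 - V_3)/R4 = (0 - 0.6652)/3600 = -0.0001848 A
|I_R4| = 0.0001848 A

Final answer: |I_R4| = 0.0001848 A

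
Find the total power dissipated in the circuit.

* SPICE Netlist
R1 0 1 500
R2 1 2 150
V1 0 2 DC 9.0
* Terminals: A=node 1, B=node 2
Nodal analysis, taking node 2 as the 0 V reference.
Source V1 fixes V_0 = 9 V.
KCL at each unknown node (sum of currents leaving = 0; resistances in Ω):
  Node 1: (V_1 - 9)/500 + (V_1 - 0)/150 = 0
Collecting terms: 0.008667 × V_1 = 0.018  =>  V_1 = 2.077 V
Power in each resistor, P = (ΔV)²/R:
  P_R1 = (9 - 2.077)²/500 = 0.09586 W
  P_R2 = (2.077 - 0)²/150 = 0.02876 W
P_total = P_R1 + P_R2 = 0.1246 W

Final answer: 0.1246 W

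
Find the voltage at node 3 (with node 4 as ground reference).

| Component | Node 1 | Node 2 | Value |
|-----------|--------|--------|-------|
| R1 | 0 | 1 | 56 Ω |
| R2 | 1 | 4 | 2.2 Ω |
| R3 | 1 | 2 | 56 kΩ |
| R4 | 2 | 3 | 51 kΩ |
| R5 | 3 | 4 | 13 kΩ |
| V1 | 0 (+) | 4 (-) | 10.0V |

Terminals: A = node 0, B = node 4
Nodal analysis, taking node 4 as the 0 V reference.
Source V1 fixes V_0 = 10 V.
KCL at each unknown node (sum of currents leaving = 0; resistances in Ω):
  Node 1: (V_1 - 10)/56 + (V_1 - 0)/2.2 + (V_1 - V_2)/56000 = 0
  Node 2: (V_2 - V_1)/56000 + (V_2 - V_3)/51000 = 0
  Node 3: (V_3 - V_2)/51000 + (V_3 - 0)/13000 = 0
Collecting terms (coefficients in siemens):
  0.4724·V_1 - 0.00001786·V_2 = 0.1786
  0.00003746·V_2 - 0.00001786·V_1 - 0.00001961·V_3 = 0
  0.00009653·V_3 - 0.00001961·V_2 = 0
Solving these 3 simultaneous equations (Gaussian elimination) gives:
  V_1 = 0.378 V, V_2 = 0.2016 V, V_3 = 0.04095 V
The requested potential is V_3 = 0.04095 V.

Final answer: V_3 = 0.04095 V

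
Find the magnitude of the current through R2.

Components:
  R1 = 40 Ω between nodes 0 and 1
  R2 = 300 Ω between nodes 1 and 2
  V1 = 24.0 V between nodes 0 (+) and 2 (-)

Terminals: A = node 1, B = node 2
Nodal analysis, taking node 2 as the 0 V reference.
Source V1 fixes V_0 = 24 V.
KCL at each unknown node (sum of currents leaving = 0; resistances in Ω):
  Node 1: (V_1 - 24)/40 + (V_1 - 0)/300 = 0
Collecting terms: 0.02833 × V_1 = 0.6  =>  V_1 = 21.18 V
I_R2 = (V_1 - V_2)/R2 = (21.18 - 0)/300 = 0.07059 A
|I_R2| = 0.07059 A

Final answer: |I_R2| = 0.07059 A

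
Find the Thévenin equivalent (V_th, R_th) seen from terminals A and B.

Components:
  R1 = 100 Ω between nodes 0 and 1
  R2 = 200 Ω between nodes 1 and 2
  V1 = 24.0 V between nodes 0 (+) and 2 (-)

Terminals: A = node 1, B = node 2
Step 1 — V_th is the open-circuit voltage V_A - V_B (nothing connected across the terminals).
Nodal analysis, taking node 2 as the 0 V reference.
Source V1 fixes V_0 = 24 V.
KCL at each unknown node (sum of currents leaving = 0; resistances in Ω):
  Node 1: (V_1 - 24)/100 + (V_1 - 0)/200 = 0
Collecting terms: 0.015 × V_1 = 0.24  =>  V_1 = 16 V
V_th = V_1 - V_2 = 16 - 0 = 16 V
Step 2 — R_th: zero the source — replace V1 by a short circuit (node 2 merges into node 0) — and find the resistance seen between A (node 1) and B (node 0).
Reduce the network between node 1 (A) and node 0 (B) by series/parallel combination:
  Rp1 = R1 ‖ R2 (parallel, both between nodes 0 and 1) = 1/(1/100 + 1/200) = 66.67 Ω
R_th = 66.67 Ω

Final answer: V_th = 16 V, R_th = 66.67 Ω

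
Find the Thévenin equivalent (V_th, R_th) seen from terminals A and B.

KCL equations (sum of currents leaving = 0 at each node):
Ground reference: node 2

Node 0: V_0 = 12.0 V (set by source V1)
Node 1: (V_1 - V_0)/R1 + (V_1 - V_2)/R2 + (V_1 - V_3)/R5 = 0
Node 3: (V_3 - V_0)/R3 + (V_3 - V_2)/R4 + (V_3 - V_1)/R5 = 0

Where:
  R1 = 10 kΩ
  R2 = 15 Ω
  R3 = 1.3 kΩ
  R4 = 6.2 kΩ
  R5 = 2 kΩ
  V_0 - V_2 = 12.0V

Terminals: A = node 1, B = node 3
Step 1 — V_th is the open-circuit voltage V_A - V_B (nothing connected across the terminals).
Nodal analysis, taking node 2 as the 0 V reference.
Source V1 fixes V_0 = 12 V.
KCL at each unknown node (sum of currents leaving = 0; resistances in Ω):
  Node 1: (V_1 - 12)/10000 + (V_1 - 0)/15 + (V_1 - V_3)/2000 = 0
  Node 3: (V_3 - 12)/1300 + (V_3 - 0)/6200 + (V_3 - V_1)/2000 = 0
Collecting terms (coefficients in siemens):
  0.06727·V_1 - 0.0005·V_3 = 0.0012
  0.001431·V_3 - 0.0005·V_1 = 0.009231
Determinant D = (0.06727)(0.001431) - (-0.0005)(-0.0005) = 0.00009598
V_1 = [(0.0012)(0.001431) - (-0.0005)(0.009231)]/D = 0.06597 V
V_3 = [(0.06727)(0.009231) - (0.0012)(-0.0005)]/D = 6.476 V
V_th = V_1 - V_3 = 0.06597 - 6.476 = -6.41 V
Step 2 — R_th: zero the source — replace V1 by a short circuit (node 2 merges into node 0) — and find the resistance seen between A (node 1) and B (node 3).
Reduce the network between node 1 (A) and node 3 (B) by series/parallel combination:
  Rp1 = R1 ‖ R2 (parallel, both between nodes 0 and 1) = 1/(1/10000 + 1/15) = 14.98 Ω
  Rp2 = R3 ‖ R4 (parallel, both between nodes 0 and 3) = 1/(1/1300 + 1/6200) = 1075 Ω
  Rs1 = Rp1 + Rp2 (series, joined only at node 0) = 14.98 + 1075 = 1090 Ω
  Rp3 = R5 ‖ Rs1 (parallel, both between nodes 1 and 3) = 1/(1/2000 + 1/1090) = 705.4 Ω
R_th = 705.4 Ω

Final answer: V_th = -6.41 V, R_th = 705.4 Ω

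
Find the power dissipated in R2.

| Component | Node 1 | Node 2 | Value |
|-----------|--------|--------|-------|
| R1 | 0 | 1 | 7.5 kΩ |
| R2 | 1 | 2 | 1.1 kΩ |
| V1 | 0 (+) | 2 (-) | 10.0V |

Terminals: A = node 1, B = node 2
Nodal analysis, taking node 2 as the 0 V reference.
Source V1 fixes V_0 = 10 V.
KCL at each unknown node (sum of currents leaving = 0; resistances in Ω):
  Node 1: (V_1 - 10)/7500 + (V_1 - 0)/1100 = 0
Collecting terms: 0.001042 × V_1 = 0.001333  =>  V_1 = 1.279 V
I_R2 = (V_1 - V_2)/R2 = (1.279 - 0)/1100 = 0.001163 A
P_R2 = I_R2² × R2 = (0.001163)² × 1100 = 0.001487 W

Final answer: 0.001487 W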